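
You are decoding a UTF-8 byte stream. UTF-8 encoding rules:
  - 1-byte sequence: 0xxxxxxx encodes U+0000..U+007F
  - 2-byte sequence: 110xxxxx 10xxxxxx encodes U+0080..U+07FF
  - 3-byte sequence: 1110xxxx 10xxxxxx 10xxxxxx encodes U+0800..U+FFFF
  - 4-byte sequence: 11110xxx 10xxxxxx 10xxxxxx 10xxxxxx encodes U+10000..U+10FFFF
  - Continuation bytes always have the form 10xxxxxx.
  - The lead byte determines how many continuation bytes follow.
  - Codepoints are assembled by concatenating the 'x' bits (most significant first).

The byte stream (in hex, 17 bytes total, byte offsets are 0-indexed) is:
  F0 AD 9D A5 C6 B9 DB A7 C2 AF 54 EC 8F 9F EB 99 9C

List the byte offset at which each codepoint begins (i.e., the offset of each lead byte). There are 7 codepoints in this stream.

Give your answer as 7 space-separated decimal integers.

Byte[0]=F0: 4-byte lead, need 3 cont bytes. acc=0x0
Byte[1]=AD: continuation. acc=(acc<<6)|0x2D=0x2D
Byte[2]=9D: continuation. acc=(acc<<6)|0x1D=0xB5D
Byte[3]=A5: continuation. acc=(acc<<6)|0x25=0x2D765
Completed: cp=U+2D765 (starts at byte 0)
Byte[4]=C6: 2-byte lead, need 1 cont bytes. acc=0x6
Byte[5]=B9: continuation. acc=(acc<<6)|0x39=0x1B9
Completed: cp=U+01B9 (starts at byte 4)
Byte[6]=DB: 2-byte lead, need 1 cont bytes. acc=0x1B
Byte[7]=A7: continuation. acc=(acc<<6)|0x27=0x6E7
Completed: cp=U+06E7 (starts at byte 6)
Byte[8]=C2: 2-byte lead, need 1 cont bytes. acc=0x2
Byte[9]=AF: continuation. acc=(acc<<6)|0x2F=0xAF
Completed: cp=U+00AF (starts at byte 8)
Byte[10]=54: 1-byte ASCII. cp=U+0054
Byte[11]=EC: 3-byte lead, need 2 cont bytes. acc=0xC
Byte[12]=8F: continuation. acc=(acc<<6)|0x0F=0x30F
Byte[13]=9F: continuation. acc=(acc<<6)|0x1F=0xC3DF
Completed: cp=U+C3DF (starts at byte 11)
Byte[14]=EB: 3-byte lead, need 2 cont bytes. acc=0xB
Byte[15]=99: continuation. acc=(acc<<6)|0x19=0x2D9
Byte[16]=9C: continuation. acc=(acc<<6)|0x1C=0xB65C
Completed: cp=U+B65C (starts at byte 14)

Answer: 0 4 6 8 10 11 14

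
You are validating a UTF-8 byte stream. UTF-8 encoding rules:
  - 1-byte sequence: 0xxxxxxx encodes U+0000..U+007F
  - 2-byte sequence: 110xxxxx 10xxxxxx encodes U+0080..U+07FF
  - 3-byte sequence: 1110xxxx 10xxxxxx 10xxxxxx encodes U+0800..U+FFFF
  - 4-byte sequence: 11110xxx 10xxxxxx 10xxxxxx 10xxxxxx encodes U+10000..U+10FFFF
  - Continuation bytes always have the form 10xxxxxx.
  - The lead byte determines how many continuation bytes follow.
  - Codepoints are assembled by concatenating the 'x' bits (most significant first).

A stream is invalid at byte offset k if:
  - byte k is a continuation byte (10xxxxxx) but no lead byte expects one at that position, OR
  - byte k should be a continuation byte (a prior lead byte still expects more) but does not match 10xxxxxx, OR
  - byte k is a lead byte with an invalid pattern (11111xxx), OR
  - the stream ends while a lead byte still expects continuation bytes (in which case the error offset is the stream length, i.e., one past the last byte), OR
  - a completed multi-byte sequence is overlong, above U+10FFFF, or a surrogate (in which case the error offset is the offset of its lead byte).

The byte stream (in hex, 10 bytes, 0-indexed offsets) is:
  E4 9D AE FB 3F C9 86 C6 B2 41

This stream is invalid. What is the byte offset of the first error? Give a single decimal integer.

Answer: 3

Derivation:
Byte[0]=E4: 3-byte lead, need 2 cont bytes. acc=0x4
Byte[1]=9D: continuation. acc=(acc<<6)|0x1D=0x11D
Byte[2]=AE: continuation. acc=(acc<<6)|0x2E=0x476E
Completed: cp=U+476E (starts at byte 0)
Byte[3]=FB: INVALID lead byte (not 0xxx/110x/1110/11110)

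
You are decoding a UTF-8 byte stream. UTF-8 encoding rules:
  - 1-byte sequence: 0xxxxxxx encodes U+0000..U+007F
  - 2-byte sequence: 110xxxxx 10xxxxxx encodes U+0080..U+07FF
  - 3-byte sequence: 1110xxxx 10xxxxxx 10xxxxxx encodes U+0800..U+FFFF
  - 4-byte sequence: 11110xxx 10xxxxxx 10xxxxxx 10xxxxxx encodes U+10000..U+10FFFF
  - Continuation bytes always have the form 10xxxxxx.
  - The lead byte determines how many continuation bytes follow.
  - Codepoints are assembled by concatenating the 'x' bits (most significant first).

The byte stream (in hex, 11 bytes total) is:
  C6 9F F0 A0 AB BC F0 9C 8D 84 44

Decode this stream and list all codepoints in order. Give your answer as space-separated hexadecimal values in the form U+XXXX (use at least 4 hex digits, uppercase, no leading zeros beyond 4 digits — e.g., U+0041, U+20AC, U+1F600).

Answer: U+019F U+20AFC U+1C344 U+0044

Derivation:
Byte[0]=C6: 2-byte lead, need 1 cont bytes. acc=0x6
Byte[1]=9F: continuation. acc=(acc<<6)|0x1F=0x19F
Completed: cp=U+019F (starts at byte 0)
Byte[2]=F0: 4-byte lead, need 3 cont bytes. acc=0x0
Byte[3]=A0: continuation. acc=(acc<<6)|0x20=0x20
Byte[4]=AB: continuation. acc=(acc<<6)|0x2B=0x82B
Byte[5]=BC: continuation. acc=(acc<<6)|0x3C=0x20AFC
Completed: cp=U+20AFC (starts at byte 2)
Byte[6]=F0: 4-byte lead, need 3 cont bytes. acc=0x0
Byte[7]=9C: continuation. acc=(acc<<6)|0x1C=0x1C
Byte[8]=8D: continuation. acc=(acc<<6)|0x0D=0x70D
Byte[9]=84: continuation. acc=(acc<<6)|0x04=0x1C344
Completed: cp=U+1C344 (starts at byte 6)
Byte[10]=44: 1-byte ASCII. cp=U+0044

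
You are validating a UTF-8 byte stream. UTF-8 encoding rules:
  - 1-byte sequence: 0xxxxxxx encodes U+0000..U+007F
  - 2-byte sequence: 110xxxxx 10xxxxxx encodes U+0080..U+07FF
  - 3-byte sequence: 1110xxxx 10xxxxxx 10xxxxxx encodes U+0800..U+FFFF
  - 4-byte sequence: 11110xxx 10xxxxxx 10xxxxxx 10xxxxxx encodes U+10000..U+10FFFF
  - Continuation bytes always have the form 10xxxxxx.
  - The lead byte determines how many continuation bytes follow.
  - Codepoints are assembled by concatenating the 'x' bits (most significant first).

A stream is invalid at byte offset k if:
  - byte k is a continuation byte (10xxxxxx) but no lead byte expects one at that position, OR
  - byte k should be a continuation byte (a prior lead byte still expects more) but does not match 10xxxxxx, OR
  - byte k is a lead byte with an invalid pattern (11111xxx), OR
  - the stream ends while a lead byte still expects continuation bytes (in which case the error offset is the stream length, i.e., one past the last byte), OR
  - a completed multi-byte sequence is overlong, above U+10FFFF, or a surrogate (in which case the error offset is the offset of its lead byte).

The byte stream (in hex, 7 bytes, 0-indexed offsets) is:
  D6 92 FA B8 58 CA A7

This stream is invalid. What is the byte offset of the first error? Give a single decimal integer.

Byte[0]=D6: 2-byte lead, need 1 cont bytes. acc=0x16
Byte[1]=92: continuation. acc=(acc<<6)|0x12=0x592
Completed: cp=U+0592 (starts at byte 0)
Byte[2]=FA: INVALID lead byte (not 0xxx/110x/1110/11110)

Answer: 2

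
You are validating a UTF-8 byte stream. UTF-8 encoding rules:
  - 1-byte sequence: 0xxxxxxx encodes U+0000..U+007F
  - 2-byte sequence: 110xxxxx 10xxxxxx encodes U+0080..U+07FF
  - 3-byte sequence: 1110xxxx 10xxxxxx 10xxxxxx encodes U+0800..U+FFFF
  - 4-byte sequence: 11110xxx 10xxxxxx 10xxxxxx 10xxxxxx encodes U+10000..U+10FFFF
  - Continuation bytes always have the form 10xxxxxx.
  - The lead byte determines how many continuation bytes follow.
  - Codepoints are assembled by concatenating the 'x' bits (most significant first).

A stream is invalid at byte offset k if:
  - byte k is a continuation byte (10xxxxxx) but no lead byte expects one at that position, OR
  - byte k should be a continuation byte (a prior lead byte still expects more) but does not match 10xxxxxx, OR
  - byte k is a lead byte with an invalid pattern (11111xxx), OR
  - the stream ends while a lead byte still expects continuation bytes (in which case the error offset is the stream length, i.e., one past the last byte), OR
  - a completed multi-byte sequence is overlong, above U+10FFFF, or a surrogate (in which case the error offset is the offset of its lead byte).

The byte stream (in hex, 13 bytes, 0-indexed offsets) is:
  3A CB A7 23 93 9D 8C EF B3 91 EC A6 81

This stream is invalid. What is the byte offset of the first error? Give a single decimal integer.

Byte[0]=3A: 1-byte ASCII. cp=U+003A
Byte[1]=CB: 2-byte lead, need 1 cont bytes. acc=0xB
Byte[2]=A7: continuation. acc=(acc<<6)|0x27=0x2E7
Completed: cp=U+02E7 (starts at byte 1)
Byte[3]=23: 1-byte ASCII. cp=U+0023
Byte[4]=93: INVALID lead byte (not 0xxx/110x/1110/11110)

Answer: 4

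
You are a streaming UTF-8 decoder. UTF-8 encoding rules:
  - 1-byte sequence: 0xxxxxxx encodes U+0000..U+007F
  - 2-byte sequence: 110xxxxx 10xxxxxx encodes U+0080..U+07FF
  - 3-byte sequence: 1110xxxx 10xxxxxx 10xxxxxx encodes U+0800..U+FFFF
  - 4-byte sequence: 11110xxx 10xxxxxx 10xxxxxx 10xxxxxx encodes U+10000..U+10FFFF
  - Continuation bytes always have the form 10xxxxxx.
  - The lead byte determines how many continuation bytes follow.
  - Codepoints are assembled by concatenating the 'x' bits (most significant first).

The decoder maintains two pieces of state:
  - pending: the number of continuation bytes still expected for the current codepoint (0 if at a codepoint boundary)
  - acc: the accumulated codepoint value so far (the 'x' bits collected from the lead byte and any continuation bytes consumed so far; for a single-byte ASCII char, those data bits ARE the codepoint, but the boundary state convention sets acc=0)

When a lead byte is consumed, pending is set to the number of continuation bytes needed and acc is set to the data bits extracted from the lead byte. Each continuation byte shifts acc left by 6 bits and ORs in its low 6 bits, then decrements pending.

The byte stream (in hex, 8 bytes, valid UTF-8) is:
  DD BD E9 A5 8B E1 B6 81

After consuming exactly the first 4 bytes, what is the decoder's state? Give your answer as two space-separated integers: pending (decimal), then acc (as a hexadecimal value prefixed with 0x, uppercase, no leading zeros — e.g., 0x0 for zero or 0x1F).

Byte[0]=DD: 2-byte lead. pending=1, acc=0x1D
Byte[1]=BD: continuation. acc=(acc<<6)|0x3D=0x77D, pending=0
Byte[2]=E9: 3-byte lead. pending=2, acc=0x9
Byte[3]=A5: continuation. acc=(acc<<6)|0x25=0x265, pending=1

Answer: 1 0x265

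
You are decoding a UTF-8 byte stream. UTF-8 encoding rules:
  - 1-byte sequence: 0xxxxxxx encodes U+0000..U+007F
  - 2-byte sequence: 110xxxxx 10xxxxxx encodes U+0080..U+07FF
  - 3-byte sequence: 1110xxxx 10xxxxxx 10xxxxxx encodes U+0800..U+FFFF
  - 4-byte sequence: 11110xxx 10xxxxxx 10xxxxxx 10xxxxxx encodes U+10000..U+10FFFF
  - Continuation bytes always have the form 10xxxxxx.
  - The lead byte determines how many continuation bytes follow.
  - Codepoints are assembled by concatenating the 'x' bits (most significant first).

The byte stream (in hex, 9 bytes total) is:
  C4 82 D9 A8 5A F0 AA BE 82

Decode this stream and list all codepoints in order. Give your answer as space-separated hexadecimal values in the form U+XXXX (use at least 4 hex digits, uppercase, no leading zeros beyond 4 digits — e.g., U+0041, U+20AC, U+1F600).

Byte[0]=C4: 2-byte lead, need 1 cont bytes. acc=0x4
Byte[1]=82: continuation. acc=(acc<<6)|0x02=0x102
Completed: cp=U+0102 (starts at byte 0)
Byte[2]=D9: 2-byte lead, need 1 cont bytes. acc=0x19
Byte[3]=A8: continuation. acc=(acc<<6)|0x28=0x668
Completed: cp=U+0668 (starts at byte 2)
Byte[4]=5A: 1-byte ASCII. cp=U+005A
Byte[5]=F0: 4-byte lead, need 3 cont bytes. acc=0x0
Byte[6]=AA: continuation. acc=(acc<<6)|0x2A=0x2A
Byte[7]=BE: continuation. acc=(acc<<6)|0x3E=0xABE
Byte[8]=82: continuation. acc=(acc<<6)|0x02=0x2AF82
Completed: cp=U+2AF82 (starts at byte 5)

Answer: U+0102 U+0668 U+005A U+2AF82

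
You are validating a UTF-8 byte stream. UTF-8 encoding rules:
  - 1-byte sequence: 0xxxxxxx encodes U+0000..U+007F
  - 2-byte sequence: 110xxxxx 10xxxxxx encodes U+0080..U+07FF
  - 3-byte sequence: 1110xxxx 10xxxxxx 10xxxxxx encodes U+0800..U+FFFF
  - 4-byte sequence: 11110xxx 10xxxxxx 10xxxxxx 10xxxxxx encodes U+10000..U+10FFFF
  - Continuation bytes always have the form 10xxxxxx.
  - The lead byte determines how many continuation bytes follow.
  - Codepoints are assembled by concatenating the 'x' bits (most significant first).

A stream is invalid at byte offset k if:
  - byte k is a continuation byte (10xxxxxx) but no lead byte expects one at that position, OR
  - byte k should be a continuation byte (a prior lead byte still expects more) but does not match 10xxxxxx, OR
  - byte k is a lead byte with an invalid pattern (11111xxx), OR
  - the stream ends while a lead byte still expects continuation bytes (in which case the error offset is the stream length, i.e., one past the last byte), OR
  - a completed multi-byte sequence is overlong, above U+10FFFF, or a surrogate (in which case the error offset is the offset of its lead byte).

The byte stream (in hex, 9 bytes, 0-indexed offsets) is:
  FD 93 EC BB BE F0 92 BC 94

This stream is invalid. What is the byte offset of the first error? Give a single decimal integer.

Byte[0]=FD: INVALID lead byte (not 0xxx/110x/1110/11110)

Answer: 0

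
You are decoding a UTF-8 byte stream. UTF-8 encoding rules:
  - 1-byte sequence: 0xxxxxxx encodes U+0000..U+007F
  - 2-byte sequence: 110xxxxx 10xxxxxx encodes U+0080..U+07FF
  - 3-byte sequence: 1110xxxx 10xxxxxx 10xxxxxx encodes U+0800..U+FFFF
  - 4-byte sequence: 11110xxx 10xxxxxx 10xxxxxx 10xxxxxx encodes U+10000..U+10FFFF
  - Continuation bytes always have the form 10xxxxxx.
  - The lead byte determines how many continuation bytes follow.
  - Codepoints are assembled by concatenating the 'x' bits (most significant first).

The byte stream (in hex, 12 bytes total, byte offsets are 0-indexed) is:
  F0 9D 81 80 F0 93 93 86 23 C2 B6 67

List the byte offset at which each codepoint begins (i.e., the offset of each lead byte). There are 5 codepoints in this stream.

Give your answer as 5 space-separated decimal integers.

Answer: 0 4 8 9 11

Derivation:
Byte[0]=F0: 4-byte lead, need 3 cont bytes. acc=0x0
Byte[1]=9D: continuation. acc=(acc<<6)|0x1D=0x1D
Byte[2]=81: continuation. acc=(acc<<6)|0x01=0x741
Byte[3]=80: continuation. acc=(acc<<6)|0x00=0x1D040
Completed: cp=U+1D040 (starts at byte 0)
Byte[4]=F0: 4-byte lead, need 3 cont bytes. acc=0x0
Byte[5]=93: continuation. acc=(acc<<6)|0x13=0x13
Byte[6]=93: continuation. acc=(acc<<6)|0x13=0x4D3
Byte[7]=86: continuation. acc=(acc<<6)|0x06=0x134C6
Completed: cp=U+134C6 (starts at byte 4)
Byte[8]=23: 1-byte ASCII. cp=U+0023
Byte[9]=C2: 2-byte lead, need 1 cont bytes. acc=0x2
Byte[10]=B6: continuation. acc=(acc<<6)|0x36=0xB6
Completed: cp=U+00B6 (starts at byte 9)
Byte[11]=67: 1-byte ASCII. cp=U+0067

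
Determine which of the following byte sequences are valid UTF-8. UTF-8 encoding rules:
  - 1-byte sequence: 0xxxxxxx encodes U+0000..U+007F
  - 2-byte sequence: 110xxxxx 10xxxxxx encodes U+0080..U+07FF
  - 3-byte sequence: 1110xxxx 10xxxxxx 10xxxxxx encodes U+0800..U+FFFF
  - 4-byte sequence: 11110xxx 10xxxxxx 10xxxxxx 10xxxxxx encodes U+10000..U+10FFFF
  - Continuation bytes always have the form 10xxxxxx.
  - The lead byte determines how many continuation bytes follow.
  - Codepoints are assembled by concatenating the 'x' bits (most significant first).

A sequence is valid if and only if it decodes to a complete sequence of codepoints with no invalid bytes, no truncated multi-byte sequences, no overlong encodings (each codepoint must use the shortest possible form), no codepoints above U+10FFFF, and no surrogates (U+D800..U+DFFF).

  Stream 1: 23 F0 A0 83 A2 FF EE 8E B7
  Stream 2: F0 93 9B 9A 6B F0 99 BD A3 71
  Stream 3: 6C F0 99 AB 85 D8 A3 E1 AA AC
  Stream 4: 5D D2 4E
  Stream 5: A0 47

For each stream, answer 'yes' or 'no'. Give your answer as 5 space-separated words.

Answer: no yes yes no no

Derivation:
Stream 1: error at byte offset 5. INVALID
Stream 2: decodes cleanly. VALID
Stream 3: decodes cleanly. VALID
Stream 4: error at byte offset 2. INVALID
Stream 5: error at byte offset 0. INVALID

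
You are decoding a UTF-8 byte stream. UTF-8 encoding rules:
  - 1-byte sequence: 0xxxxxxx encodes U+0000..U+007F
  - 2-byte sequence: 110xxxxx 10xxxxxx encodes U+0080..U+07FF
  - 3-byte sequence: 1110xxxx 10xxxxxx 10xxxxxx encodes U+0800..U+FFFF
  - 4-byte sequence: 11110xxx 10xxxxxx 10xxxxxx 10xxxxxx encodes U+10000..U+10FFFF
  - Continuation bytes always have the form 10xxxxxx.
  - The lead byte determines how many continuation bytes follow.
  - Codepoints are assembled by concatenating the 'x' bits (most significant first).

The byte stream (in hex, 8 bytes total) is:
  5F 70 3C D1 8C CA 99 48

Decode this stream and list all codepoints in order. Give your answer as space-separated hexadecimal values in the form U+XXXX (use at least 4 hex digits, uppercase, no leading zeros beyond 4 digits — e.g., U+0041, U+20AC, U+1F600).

Byte[0]=5F: 1-byte ASCII. cp=U+005F
Byte[1]=70: 1-byte ASCII. cp=U+0070
Byte[2]=3C: 1-byte ASCII. cp=U+003C
Byte[3]=D1: 2-byte lead, need 1 cont bytes. acc=0x11
Byte[4]=8C: continuation. acc=(acc<<6)|0x0C=0x44C
Completed: cp=U+044C (starts at byte 3)
Byte[5]=CA: 2-byte lead, need 1 cont bytes. acc=0xA
Byte[6]=99: continuation. acc=(acc<<6)|0x19=0x299
Completed: cp=U+0299 (starts at byte 5)
Byte[7]=48: 1-byte ASCII. cp=U+0048

Answer: U+005F U+0070 U+003C U+044C U+0299 U+0048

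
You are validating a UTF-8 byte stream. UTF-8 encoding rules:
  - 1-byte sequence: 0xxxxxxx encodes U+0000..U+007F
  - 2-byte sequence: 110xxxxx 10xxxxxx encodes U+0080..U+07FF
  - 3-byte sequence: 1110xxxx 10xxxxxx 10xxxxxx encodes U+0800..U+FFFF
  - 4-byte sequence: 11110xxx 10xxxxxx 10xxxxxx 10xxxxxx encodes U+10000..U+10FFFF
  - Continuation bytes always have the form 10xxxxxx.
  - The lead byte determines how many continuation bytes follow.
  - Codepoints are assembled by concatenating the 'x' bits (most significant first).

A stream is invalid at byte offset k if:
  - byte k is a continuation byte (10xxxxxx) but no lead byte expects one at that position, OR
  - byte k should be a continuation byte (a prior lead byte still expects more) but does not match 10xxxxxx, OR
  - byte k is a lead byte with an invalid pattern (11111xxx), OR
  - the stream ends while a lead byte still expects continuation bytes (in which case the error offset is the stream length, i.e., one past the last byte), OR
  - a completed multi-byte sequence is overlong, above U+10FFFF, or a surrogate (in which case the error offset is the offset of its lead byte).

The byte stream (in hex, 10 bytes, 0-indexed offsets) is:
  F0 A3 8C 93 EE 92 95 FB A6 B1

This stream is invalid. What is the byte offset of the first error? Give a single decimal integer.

Answer: 7

Derivation:
Byte[0]=F0: 4-byte lead, need 3 cont bytes. acc=0x0
Byte[1]=A3: continuation. acc=(acc<<6)|0x23=0x23
Byte[2]=8C: continuation. acc=(acc<<6)|0x0C=0x8CC
Byte[3]=93: continuation. acc=(acc<<6)|0x13=0x23313
Completed: cp=U+23313 (starts at byte 0)
Byte[4]=EE: 3-byte lead, need 2 cont bytes. acc=0xE
Byte[5]=92: continuation. acc=(acc<<6)|0x12=0x392
Byte[6]=95: continuation. acc=(acc<<6)|0x15=0xE495
Completed: cp=U+E495 (starts at byte 4)
Byte[7]=FB: INVALID lead byte (not 0xxx/110x/1110/11110)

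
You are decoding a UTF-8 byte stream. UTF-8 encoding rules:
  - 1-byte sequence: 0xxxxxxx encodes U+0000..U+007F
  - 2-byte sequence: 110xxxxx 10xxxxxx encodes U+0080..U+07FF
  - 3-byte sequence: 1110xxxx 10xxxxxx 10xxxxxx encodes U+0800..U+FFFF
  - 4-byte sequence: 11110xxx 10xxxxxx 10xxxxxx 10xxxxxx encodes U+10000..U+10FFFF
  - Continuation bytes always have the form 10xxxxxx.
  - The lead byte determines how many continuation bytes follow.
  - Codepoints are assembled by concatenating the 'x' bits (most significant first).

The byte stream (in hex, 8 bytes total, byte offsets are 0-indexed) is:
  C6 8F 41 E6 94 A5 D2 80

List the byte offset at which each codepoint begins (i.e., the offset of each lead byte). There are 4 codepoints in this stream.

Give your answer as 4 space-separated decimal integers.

Byte[0]=C6: 2-byte lead, need 1 cont bytes. acc=0x6
Byte[1]=8F: continuation. acc=(acc<<6)|0x0F=0x18F
Completed: cp=U+018F (starts at byte 0)
Byte[2]=41: 1-byte ASCII. cp=U+0041
Byte[3]=E6: 3-byte lead, need 2 cont bytes. acc=0x6
Byte[4]=94: continuation. acc=(acc<<6)|0x14=0x194
Byte[5]=A5: continuation. acc=(acc<<6)|0x25=0x6525
Completed: cp=U+6525 (starts at byte 3)
Byte[6]=D2: 2-byte lead, need 1 cont bytes. acc=0x12
Byte[7]=80: continuation. acc=(acc<<6)|0x00=0x480
Completed: cp=U+0480 (starts at byte 6)

Answer: 0 2 3 6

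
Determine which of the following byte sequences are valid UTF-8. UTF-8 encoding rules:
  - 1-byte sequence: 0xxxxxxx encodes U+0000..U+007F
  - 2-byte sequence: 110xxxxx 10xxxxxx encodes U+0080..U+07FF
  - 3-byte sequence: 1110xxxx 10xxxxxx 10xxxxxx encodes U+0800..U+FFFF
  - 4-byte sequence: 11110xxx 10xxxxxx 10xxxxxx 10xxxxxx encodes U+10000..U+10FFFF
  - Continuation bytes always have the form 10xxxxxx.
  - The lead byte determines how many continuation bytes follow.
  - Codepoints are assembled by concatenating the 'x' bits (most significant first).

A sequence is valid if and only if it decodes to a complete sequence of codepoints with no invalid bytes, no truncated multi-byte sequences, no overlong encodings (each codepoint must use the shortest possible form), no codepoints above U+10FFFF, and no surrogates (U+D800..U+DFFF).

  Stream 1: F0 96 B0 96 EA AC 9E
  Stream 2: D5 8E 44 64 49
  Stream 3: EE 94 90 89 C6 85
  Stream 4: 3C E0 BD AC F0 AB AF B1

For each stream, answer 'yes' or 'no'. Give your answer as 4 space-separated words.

Stream 1: decodes cleanly. VALID
Stream 2: decodes cleanly. VALID
Stream 3: error at byte offset 3. INVALID
Stream 4: decodes cleanly. VALID

Answer: yes yes no yes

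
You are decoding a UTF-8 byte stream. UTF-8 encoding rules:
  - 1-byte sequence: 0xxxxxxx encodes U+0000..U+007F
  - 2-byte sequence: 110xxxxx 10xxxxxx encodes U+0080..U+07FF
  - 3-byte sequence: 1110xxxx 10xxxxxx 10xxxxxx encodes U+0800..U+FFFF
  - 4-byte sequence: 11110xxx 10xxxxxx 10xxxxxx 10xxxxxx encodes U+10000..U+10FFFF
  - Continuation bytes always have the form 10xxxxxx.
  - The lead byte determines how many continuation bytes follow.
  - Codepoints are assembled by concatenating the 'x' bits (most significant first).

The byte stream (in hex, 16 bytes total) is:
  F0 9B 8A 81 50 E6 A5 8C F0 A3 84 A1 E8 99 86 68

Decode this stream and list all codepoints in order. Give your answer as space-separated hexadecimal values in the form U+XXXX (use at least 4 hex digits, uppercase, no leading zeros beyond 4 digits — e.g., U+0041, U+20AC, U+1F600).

Answer: U+1B281 U+0050 U+694C U+23121 U+8646 U+0068

Derivation:
Byte[0]=F0: 4-byte lead, need 3 cont bytes. acc=0x0
Byte[1]=9B: continuation. acc=(acc<<6)|0x1B=0x1B
Byte[2]=8A: continuation. acc=(acc<<6)|0x0A=0x6CA
Byte[3]=81: continuation. acc=(acc<<6)|0x01=0x1B281
Completed: cp=U+1B281 (starts at byte 0)
Byte[4]=50: 1-byte ASCII. cp=U+0050
Byte[5]=E6: 3-byte lead, need 2 cont bytes. acc=0x6
Byte[6]=A5: continuation. acc=(acc<<6)|0x25=0x1A5
Byte[7]=8C: continuation. acc=(acc<<6)|0x0C=0x694C
Completed: cp=U+694C (starts at byte 5)
Byte[8]=F0: 4-byte lead, need 3 cont bytes. acc=0x0
Byte[9]=A3: continuation. acc=(acc<<6)|0x23=0x23
Byte[10]=84: continuation. acc=(acc<<6)|0x04=0x8C4
Byte[11]=A1: continuation. acc=(acc<<6)|0x21=0x23121
Completed: cp=U+23121 (starts at byte 8)
Byte[12]=E8: 3-byte lead, need 2 cont bytes. acc=0x8
Byte[13]=99: continuation. acc=(acc<<6)|0x19=0x219
Byte[14]=86: continuation. acc=(acc<<6)|0x06=0x8646
Completed: cp=U+8646 (starts at byte 12)
Byte[15]=68: 1-byte ASCII. cp=U+0068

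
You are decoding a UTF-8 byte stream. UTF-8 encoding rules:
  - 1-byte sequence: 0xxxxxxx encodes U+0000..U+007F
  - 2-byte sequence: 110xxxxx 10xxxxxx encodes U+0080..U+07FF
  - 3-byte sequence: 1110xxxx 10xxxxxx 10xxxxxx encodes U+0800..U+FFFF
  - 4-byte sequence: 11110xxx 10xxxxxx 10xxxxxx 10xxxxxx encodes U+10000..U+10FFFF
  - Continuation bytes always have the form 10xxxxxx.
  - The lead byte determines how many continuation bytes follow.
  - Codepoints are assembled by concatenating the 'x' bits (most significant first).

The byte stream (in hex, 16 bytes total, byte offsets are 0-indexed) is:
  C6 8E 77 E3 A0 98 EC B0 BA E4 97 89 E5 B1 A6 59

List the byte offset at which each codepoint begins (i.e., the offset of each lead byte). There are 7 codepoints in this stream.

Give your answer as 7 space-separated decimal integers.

Answer: 0 2 3 6 9 12 15

Derivation:
Byte[0]=C6: 2-byte lead, need 1 cont bytes. acc=0x6
Byte[1]=8E: continuation. acc=(acc<<6)|0x0E=0x18E
Completed: cp=U+018E (starts at byte 0)
Byte[2]=77: 1-byte ASCII. cp=U+0077
Byte[3]=E3: 3-byte lead, need 2 cont bytes. acc=0x3
Byte[4]=A0: continuation. acc=(acc<<6)|0x20=0xE0
Byte[5]=98: continuation. acc=(acc<<6)|0x18=0x3818
Completed: cp=U+3818 (starts at byte 3)
Byte[6]=EC: 3-byte lead, need 2 cont bytes. acc=0xC
Byte[7]=B0: continuation. acc=(acc<<6)|0x30=0x330
Byte[8]=BA: continuation. acc=(acc<<6)|0x3A=0xCC3A
Completed: cp=U+CC3A (starts at byte 6)
Byte[9]=E4: 3-byte lead, need 2 cont bytes. acc=0x4
Byte[10]=97: continuation. acc=(acc<<6)|0x17=0x117
Byte[11]=89: continuation. acc=(acc<<6)|0x09=0x45C9
Completed: cp=U+45C9 (starts at byte 9)
Byte[12]=E5: 3-byte lead, need 2 cont bytes. acc=0x5
Byte[13]=B1: continuation. acc=(acc<<6)|0x31=0x171
Byte[14]=A6: continuation. acc=(acc<<6)|0x26=0x5C66
Completed: cp=U+5C66 (starts at byte 12)
Byte[15]=59: 1-byte ASCII. cp=U+0059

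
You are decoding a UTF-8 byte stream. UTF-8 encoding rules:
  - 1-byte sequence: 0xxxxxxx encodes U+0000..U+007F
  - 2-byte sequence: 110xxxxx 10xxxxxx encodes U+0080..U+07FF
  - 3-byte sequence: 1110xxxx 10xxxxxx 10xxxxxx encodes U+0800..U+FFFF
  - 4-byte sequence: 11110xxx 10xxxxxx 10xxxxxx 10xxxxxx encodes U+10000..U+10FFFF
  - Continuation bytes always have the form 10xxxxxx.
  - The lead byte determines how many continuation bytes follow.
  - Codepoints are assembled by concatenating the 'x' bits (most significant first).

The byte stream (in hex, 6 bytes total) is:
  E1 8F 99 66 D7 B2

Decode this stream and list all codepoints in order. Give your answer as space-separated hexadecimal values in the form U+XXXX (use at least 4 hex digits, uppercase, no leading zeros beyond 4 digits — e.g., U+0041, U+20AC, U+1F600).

Answer: U+13D9 U+0066 U+05F2

Derivation:
Byte[0]=E1: 3-byte lead, need 2 cont bytes. acc=0x1
Byte[1]=8F: continuation. acc=(acc<<6)|0x0F=0x4F
Byte[2]=99: continuation. acc=(acc<<6)|0x19=0x13D9
Completed: cp=U+13D9 (starts at byte 0)
Byte[3]=66: 1-byte ASCII. cp=U+0066
Byte[4]=D7: 2-byte lead, need 1 cont bytes. acc=0x17
Byte[5]=B2: continuation. acc=(acc<<6)|0x32=0x5F2
Completed: cp=U+05F2 (starts at byte 4)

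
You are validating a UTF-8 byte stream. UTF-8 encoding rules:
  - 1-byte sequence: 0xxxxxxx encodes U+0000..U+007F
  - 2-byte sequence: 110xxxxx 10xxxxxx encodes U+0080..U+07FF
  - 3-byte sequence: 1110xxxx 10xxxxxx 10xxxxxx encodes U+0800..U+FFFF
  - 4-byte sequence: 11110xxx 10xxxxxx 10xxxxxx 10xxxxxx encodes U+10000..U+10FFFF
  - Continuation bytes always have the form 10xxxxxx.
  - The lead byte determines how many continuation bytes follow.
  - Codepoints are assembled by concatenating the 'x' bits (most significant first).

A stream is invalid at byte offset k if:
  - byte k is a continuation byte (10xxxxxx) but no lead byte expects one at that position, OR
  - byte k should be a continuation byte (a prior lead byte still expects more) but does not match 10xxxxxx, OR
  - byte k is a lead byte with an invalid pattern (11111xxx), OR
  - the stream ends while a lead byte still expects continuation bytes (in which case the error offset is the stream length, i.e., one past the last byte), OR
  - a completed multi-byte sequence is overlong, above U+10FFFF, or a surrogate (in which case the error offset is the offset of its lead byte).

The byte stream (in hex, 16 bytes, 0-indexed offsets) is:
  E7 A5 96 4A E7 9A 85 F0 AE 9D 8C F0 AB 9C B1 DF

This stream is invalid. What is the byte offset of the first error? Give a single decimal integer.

Byte[0]=E7: 3-byte lead, need 2 cont bytes. acc=0x7
Byte[1]=A5: continuation. acc=(acc<<6)|0x25=0x1E5
Byte[2]=96: continuation. acc=(acc<<6)|0x16=0x7956
Completed: cp=U+7956 (starts at byte 0)
Byte[3]=4A: 1-byte ASCII. cp=U+004A
Byte[4]=E7: 3-byte lead, need 2 cont bytes. acc=0x7
Byte[5]=9A: continuation. acc=(acc<<6)|0x1A=0x1DA
Byte[6]=85: continuation. acc=(acc<<6)|0x05=0x7685
Completed: cp=U+7685 (starts at byte 4)
Byte[7]=F0: 4-byte lead, need 3 cont bytes. acc=0x0
Byte[8]=AE: continuation. acc=(acc<<6)|0x2E=0x2E
Byte[9]=9D: continuation. acc=(acc<<6)|0x1D=0xB9D
Byte[10]=8C: continuation. acc=(acc<<6)|0x0C=0x2E74C
Completed: cp=U+2E74C (starts at byte 7)
Byte[11]=F0: 4-byte lead, need 3 cont bytes. acc=0x0
Byte[12]=AB: continuation. acc=(acc<<6)|0x2B=0x2B
Byte[13]=9C: continuation. acc=(acc<<6)|0x1C=0xADC
Byte[14]=B1: continuation. acc=(acc<<6)|0x31=0x2B731
Completed: cp=U+2B731 (starts at byte 11)
Byte[15]=DF: 2-byte lead, need 1 cont bytes. acc=0x1F
Byte[16]: stream ended, expected continuation. INVALID

Answer: 16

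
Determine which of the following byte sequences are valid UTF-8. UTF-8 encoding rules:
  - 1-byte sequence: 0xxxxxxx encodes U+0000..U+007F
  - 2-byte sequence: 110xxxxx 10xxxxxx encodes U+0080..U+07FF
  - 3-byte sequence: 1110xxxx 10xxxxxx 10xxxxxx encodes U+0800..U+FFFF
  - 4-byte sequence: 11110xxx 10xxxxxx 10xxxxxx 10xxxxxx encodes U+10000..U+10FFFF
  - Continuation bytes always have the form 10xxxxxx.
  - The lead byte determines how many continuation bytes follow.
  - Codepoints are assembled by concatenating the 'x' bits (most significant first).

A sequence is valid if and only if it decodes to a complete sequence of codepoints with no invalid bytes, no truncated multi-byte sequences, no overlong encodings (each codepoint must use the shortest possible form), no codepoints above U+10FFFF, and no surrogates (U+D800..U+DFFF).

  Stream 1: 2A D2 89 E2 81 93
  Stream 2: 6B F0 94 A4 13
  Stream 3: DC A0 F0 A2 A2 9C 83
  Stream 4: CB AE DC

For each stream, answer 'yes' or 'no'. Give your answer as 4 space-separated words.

Stream 1: decodes cleanly. VALID
Stream 2: error at byte offset 4. INVALID
Stream 3: error at byte offset 6. INVALID
Stream 4: error at byte offset 3. INVALID

Answer: yes no no no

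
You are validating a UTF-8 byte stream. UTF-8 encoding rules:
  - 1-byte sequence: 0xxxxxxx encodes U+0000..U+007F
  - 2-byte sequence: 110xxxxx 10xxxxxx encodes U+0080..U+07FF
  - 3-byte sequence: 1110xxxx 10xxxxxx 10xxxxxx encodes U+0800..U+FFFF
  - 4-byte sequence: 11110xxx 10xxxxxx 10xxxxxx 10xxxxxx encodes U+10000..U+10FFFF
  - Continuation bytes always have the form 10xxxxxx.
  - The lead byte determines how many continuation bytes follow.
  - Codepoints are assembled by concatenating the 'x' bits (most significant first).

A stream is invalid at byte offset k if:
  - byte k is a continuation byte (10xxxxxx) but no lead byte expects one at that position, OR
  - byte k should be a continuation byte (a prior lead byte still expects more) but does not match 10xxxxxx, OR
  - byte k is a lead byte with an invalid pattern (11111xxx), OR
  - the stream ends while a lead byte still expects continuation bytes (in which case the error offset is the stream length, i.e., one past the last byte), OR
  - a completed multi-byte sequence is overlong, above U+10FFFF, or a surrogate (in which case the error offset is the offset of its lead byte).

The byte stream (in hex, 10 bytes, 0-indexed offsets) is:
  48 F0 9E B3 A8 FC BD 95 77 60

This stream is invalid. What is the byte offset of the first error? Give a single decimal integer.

Byte[0]=48: 1-byte ASCII. cp=U+0048
Byte[1]=F0: 4-byte lead, need 3 cont bytes. acc=0x0
Byte[2]=9E: continuation. acc=(acc<<6)|0x1E=0x1E
Byte[3]=B3: continuation. acc=(acc<<6)|0x33=0x7B3
Byte[4]=A8: continuation. acc=(acc<<6)|0x28=0x1ECE8
Completed: cp=U+1ECE8 (starts at byte 1)
Byte[5]=FC: INVALID lead byte (not 0xxx/110x/1110/11110)

Answer: 5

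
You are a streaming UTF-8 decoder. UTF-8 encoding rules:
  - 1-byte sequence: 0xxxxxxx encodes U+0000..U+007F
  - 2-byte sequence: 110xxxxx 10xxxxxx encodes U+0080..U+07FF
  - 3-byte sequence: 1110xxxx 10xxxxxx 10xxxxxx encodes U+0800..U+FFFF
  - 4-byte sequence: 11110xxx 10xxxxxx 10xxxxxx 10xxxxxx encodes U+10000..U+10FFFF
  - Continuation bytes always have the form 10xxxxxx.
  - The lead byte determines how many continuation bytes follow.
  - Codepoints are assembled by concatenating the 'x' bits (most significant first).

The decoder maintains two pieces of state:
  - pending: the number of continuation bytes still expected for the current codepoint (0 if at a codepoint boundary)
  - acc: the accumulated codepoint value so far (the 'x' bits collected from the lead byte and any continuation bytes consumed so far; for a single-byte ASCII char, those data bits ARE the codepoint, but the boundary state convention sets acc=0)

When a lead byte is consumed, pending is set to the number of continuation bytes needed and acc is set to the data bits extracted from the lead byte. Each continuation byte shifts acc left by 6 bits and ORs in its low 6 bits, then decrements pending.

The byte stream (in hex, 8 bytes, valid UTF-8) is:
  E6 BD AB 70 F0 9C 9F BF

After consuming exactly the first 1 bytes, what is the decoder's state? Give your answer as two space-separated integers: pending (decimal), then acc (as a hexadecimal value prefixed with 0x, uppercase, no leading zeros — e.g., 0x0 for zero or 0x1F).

Byte[0]=E6: 3-byte lead. pending=2, acc=0x6

Answer: 2 0x6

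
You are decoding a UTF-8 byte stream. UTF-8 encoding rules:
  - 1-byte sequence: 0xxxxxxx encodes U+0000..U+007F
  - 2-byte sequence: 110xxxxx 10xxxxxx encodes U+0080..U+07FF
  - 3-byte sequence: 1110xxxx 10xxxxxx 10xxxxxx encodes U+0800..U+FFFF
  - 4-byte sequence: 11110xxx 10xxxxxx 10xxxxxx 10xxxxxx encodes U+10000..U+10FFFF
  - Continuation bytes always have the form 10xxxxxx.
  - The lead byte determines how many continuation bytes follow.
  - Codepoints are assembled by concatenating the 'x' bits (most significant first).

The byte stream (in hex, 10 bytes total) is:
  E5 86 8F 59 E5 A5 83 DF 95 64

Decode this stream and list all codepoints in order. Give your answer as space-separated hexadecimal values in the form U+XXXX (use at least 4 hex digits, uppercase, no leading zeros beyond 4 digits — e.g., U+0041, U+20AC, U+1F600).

Answer: U+518F U+0059 U+5943 U+07D5 U+0064

Derivation:
Byte[0]=E5: 3-byte lead, need 2 cont bytes. acc=0x5
Byte[1]=86: continuation. acc=(acc<<6)|0x06=0x146
Byte[2]=8F: continuation. acc=(acc<<6)|0x0F=0x518F
Completed: cp=U+518F (starts at byte 0)
Byte[3]=59: 1-byte ASCII. cp=U+0059
Byte[4]=E5: 3-byte lead, need 2 cont bytes. acc=0x5
Byte[5]=A5: continuation. acc=(acc<<6)|0x25=0x165
Byte[6]=83: continuation. acc=(acc<<6)|0x03=0x5943
Completed: cp=U+5943 (starts at byte 4)
Byte[7]=DF: 2-byte lead, need 1 cont bytes. acc=0x1F
Byte[8]=95: continuation. acc=(acc<<6)|0x15=0x7D5
Completed: cp=U+07D5 (starts at byte 7)
Byte[9]=64: 1-byte ASCII. cp=U+0064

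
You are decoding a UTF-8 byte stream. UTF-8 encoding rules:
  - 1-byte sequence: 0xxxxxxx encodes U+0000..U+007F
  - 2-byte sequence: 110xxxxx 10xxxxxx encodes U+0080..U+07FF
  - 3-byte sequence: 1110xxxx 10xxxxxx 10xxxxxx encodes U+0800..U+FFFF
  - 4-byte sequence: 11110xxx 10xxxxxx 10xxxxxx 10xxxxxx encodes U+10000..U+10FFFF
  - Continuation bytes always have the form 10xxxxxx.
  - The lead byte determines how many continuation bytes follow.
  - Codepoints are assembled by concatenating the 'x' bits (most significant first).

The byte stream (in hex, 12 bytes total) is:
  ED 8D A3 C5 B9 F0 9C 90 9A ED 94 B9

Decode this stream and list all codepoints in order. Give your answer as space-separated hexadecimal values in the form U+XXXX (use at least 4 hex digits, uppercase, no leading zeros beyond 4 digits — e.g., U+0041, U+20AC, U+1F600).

Answer: U+D363 U+0179 U+1C41A U+D539

Derivation:
Byte[0]=ED: 3-byte lead, need 2 cont bytes. acc=0xD
Byte[1]=8D: continuation. acc=(acc<<6)|0x0D=0x34D
Byte[2]=A3: continuation. acc=(acc<<6)|0x23=0xD363
Completed: cp=U+D363 (starts at byte 0)
Byte[3]=C5: 2-byte lead, need 1 cont bytes. acc=0x5
Byte[4]=B9: continuation. acc=(acc<<6)|0x39=0x179
Completed: cp=U+0179 (starts at byte 3)
Byte[5]=F0: 4-byte lead, need 3 cont bytes. acc=0x0
Byte[6]=9C: continuation. acc=(acc<<6)|0x1C=0x1C
Byte[7]=90: continuation. acc=(acc<<6)|0x10=0x710
Byte[8]=9A: continuation. acc=(acc<<6)|0x1A=0x1C41A
Completed: cp=U+1C41A (starts at byte 5)
Byte[9]=ED: 3-byte lead, need 2 cont bytes. acc=0xD
Byte[10]=94: continuation. acc=(acc<<6)|0x14=0x354
Byte[11]=B9: continuation. acc=(acc<<6)|0x39=0xD539
Completed: cp=U+D539 (starts at byte 9)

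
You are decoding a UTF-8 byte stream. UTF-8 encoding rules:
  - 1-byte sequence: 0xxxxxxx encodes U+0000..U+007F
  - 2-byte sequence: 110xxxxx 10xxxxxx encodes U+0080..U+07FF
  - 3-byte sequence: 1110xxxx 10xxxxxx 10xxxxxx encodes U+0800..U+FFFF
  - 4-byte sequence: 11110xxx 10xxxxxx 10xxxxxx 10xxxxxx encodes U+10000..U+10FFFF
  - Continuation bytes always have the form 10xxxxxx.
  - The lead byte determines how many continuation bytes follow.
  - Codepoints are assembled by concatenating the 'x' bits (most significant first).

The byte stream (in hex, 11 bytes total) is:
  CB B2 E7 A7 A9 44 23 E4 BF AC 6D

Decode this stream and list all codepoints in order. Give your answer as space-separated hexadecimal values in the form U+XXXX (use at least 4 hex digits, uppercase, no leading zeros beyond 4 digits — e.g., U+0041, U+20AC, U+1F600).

Answer: U+02F2 U+79E9 U+0044 U+0023 U+4FEC U+006D

Derivation:
Byte[0]=CB: 2-byte lead, need 1 cont bytes. acc=0xB
Byte[1]=B2: continuation. acc=(acc<<6)|0x32=0x2F2
Completed: cp=U+02F2 (starts at byte 0)
Byte[2]=E7: 3-byte lead, need 2 cont bytes. acc=0x7
Byte[3]=A7: continuation. acc=(acc<<6)|0x27=0x1E7
Byte[4]=A9: continuation. acc=(acc<<6)|0x29=0x79E9
Completed: cp=U+79E9 (starts at byte 2)
Byte[5]=44: 1-byte ASCII. cp=U+0044
Byte[6]=23: 1-byte ASCII. cp=U+0023
Byte[7]=E4: 3-byte lead, need 2 cont bytes. acc=0x4
Byte[8]=BF: continuation. acc=(acc<<6)|0x3F=0x13F
Byte[9]=AC: continuation. acc=(acc<<6)|0x2C=0x4FEC
Completed: cp=U+4FEC (starts at byte 7)
Byte[10]=6D: 1-byte ASCII. cp=U+006D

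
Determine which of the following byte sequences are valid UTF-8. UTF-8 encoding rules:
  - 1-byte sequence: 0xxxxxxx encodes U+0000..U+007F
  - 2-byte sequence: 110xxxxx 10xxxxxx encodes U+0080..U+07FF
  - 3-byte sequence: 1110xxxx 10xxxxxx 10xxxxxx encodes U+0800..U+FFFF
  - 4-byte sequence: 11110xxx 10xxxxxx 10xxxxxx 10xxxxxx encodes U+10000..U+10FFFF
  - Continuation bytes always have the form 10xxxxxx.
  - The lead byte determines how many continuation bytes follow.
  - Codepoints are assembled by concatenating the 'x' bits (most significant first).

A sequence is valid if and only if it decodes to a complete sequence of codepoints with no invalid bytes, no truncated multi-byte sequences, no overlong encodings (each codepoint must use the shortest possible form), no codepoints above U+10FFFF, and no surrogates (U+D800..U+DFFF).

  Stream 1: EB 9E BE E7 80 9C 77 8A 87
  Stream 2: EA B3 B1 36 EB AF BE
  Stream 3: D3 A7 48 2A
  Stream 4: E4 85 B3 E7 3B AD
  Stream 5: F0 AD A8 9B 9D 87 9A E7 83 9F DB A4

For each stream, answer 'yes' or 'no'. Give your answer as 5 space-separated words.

Stream 1: error at byte offset 7. INVALID
Stream 2: decodes cleanly. VALID
Stream 3: decodes cleanly. VALID
Stream 4: error at byte offset 4. INVALID
Stream 5: error at byte offset 4. INVALID

Answer: no yes yes no no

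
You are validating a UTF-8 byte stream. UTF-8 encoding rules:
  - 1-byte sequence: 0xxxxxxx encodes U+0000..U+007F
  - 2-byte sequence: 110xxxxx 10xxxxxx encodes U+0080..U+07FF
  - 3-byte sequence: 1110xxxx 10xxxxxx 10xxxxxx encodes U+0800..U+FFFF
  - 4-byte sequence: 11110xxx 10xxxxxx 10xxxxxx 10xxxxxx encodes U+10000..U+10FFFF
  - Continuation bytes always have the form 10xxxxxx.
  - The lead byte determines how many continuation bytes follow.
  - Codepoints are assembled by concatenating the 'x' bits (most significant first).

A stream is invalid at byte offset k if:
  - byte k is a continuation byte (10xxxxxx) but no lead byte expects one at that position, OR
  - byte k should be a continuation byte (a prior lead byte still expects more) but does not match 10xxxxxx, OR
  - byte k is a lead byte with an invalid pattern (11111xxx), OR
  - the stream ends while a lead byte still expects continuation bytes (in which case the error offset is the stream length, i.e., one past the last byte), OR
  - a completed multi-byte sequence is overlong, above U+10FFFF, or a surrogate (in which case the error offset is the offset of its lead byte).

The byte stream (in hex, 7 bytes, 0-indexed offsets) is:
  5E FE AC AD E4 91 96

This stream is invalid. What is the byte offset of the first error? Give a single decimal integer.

Byte[0]=5E: 1-byte ASCII. cp=U+005E
Byte[1]=FE: INVALID lead byte (not 0xxx/110x/1110/11110)

Answer: 1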